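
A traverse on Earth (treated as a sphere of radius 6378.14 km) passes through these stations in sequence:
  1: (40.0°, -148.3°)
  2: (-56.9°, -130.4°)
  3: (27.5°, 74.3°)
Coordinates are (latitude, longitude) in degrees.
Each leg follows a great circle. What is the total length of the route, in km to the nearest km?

Leg 1→2: central angle 1.7116 rad, distance 10917.1 km.
Leg 2→3: central angle 2.5444 rad, distance 16228.3 km.
Total: 10917.1 + 16228.3 ≈ 27145 km.

27145 km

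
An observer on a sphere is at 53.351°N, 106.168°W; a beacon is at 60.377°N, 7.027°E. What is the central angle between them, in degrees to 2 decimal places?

In radians: φ₁ = 0.9312, φ₂ = 1.0538, Δλ = 113.195° = 1.9756 rad.
Haversine: a = sin²(Δφ/2) + cos φ₁ cos φ₂ sin²(Δλ/2) = 0.0038 + (0.5969)(0.4943)(0.6969) = 0.20938.
Central angle c = 2·arcsin(√a) = 0.95055 rad.
So the angular separation is 54.46°.

54.46°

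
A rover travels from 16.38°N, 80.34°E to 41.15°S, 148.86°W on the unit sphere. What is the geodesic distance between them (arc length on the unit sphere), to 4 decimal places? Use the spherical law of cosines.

With latitudes φ₁ = 16.380°, φ₂ = -41.150° and longitude difference Δλ = 130.800°:
cos c = sin φ₁ sin φ₂ + cos φ₁ cos φ₂ cos Δλ = (0.2820)(-0.6580) + (0.9594)(0.7530)(-0.6534) = -0.65762,
so c = arccos(-0.65762) = 2.28845 rad.
On the unit sphere the arc length equals the central angle: 2.2884.

2.2884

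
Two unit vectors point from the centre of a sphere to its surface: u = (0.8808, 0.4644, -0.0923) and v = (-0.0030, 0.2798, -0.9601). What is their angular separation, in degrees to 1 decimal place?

77.5°

u·v = 0.2159; |u| = 1.0000, |v| = 1.0000.
cos θ = (u·v)/(|u||v|) = 0.2159, so θ = 77.5°.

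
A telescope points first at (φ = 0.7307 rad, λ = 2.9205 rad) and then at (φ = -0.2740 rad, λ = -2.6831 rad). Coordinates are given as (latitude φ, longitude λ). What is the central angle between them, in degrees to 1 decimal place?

67.8°

With latitudes φ₁ = 41.866°, φ₂ = -15.699° and longitude difference Δλ = 38.937°:
cos c = sin φ₁ sin φ₂ + cos φ₁ cos φ₂ cos Δλ = (0.6674)(-0.2706) + (0.7447)(0.9627)(0.7778) = 0.37706,
so c = arccos(0.37706) = 1.18417 rad.
So the angular separation is 67.8°.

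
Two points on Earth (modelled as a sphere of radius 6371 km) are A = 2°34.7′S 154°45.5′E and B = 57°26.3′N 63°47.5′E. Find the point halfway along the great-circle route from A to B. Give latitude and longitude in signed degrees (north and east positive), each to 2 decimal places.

The central angle between A and B is δ = 1.6178 rad.
With f = 0.5, the slerp weights are sin((1−f)δ)/sin δ = 0.7243 and sin(fδ)/sin δ = 0.7243.
Weighted sum of the unit vectors: (0.7243)·(-0.9036,0.4260,-0.0450) + (0.7243)·(0.2377,0.4829,0.8428) = (-0.4823, 0.6583, 0.5779).
Converting back: φ = atan2(z, √(x²+y²)) = 35.30°, λ = atan2(y, x) = 126.23°.

35.30°, 126.23°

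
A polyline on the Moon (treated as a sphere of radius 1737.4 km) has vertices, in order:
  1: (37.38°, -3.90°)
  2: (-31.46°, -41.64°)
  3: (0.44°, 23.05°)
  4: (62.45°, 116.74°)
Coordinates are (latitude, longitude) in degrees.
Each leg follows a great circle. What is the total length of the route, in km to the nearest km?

Leg 1→2: central angle 1.3498 rad, distance 2345.2 km.
Leg 2→3: central angle 1.2018 rad, distance 2088.1 km.
Leg 3→4: central angle 1.5938 rad, distance 2769.0 km.
Total: 2345.2 + 2088.1 + 2769.0 ≈ 7202 km.

7202 km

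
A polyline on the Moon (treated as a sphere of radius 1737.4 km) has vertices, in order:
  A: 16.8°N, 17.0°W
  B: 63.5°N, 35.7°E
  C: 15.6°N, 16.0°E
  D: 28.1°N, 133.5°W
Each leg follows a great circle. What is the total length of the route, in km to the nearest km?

Leg A→B: central angle 1.0269 rad, distance 1784.1 km.
Leg B→C: central angle 0.8694 rad, distance 1510.5 km.
Leg C→D: central angle 2.2211 rad, distance 3858.9 km.
Total: 1784.1 + 1510.5 + 3858.9 ≈ 7153 km.

7153 km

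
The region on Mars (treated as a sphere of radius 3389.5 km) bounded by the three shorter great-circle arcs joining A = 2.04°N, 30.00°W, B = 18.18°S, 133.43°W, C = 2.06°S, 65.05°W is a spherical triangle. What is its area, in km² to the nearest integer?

Side lengths (central angles): a = 1.2014, b = 0.6158, c = 1.8045 rad; semiperimeter s = 1.8109.
By l'Huilier's theorem, tan(E/4) = √[tan(s/2) tan((s−a)/2) tan((s−b)/2) tan((s−c)/2)], giving spherical excess E = 0.1174 rad.
Area = E·R² = 0.1174 × (3389.5)² ≈ 1348632 km².

1348632 km²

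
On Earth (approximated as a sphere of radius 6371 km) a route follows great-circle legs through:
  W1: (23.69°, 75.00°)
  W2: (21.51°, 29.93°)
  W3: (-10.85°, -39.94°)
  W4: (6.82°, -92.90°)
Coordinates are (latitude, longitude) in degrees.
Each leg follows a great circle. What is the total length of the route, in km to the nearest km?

19223 km

Leg W1→W2: central angle 0.7242 rad, distance 4614.1 km.
Leg W2→W3: central angle 1.3228 rad, distance 8427.7 km.
Leg W3→W4: central angle 0.9703 rad, distance 6181.7 km.
Total: 4614.1 + 8427.7 + 6181.7 ≈ 19223 km.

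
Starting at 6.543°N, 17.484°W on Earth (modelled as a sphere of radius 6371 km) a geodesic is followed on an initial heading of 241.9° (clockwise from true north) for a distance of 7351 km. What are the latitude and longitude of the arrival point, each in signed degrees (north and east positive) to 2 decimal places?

-22.44°, -78.25°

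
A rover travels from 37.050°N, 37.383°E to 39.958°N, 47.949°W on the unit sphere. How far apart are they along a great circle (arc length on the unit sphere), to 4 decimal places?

1.1188

With latitudes φ₁ = 37.050°, φ₂ = 39.958° and longitude difference Δλ = -85.332°:
cos c = sin φ₁ sin φ₂ + cos φ₁ cos φ₂ cos Δλ = (0.6025)(0.6422) + (0.7981)(0.7665)(0.0814) = 0.43674,
so c = arccos(0.43674) = 1.11883 rad.
On the unit sphere the arc length equals the central angle: 1.1188.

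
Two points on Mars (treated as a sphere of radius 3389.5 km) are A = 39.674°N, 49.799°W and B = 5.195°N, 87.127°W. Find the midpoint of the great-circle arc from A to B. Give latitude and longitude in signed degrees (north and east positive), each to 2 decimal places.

23.53°, -70.94°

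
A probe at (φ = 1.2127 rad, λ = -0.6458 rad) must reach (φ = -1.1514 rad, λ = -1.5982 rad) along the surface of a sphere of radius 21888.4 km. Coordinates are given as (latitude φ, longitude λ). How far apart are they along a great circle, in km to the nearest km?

With latitudes φ₁ = 69.483°, φ₂ = -65.970° and longitude difference Δλ = -54.569°:
cos c = sin φ₁ sin φ₂ + cos φ₁ cos φ₂ cos Δλ = (0.9366)(-0.9133) + (0.3505)(0.4072)(0.5797) = -0.77266,
so c = arccos(-0.77266) = 2.45381 rad.
Distance = R·c = 21888.4 × 2.4538 ≈ 53710 km.

53710 km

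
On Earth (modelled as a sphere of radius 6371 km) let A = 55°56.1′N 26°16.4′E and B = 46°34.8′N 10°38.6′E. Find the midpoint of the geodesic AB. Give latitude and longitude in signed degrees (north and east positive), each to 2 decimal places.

51.52°, 17.66°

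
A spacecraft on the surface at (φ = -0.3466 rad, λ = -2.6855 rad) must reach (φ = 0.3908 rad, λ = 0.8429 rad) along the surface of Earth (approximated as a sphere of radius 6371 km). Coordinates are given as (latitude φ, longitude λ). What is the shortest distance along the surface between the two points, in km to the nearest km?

Let φ₁ = -0.3466 rad, φ₂ = 0.3908 rad, and Δλ = -2.7548 rad.
cos c = sin φ₁ sin φ₂ + cos φ₁ cos φ₂ cos Δλ = (-0.3397)(0.3809) + (0.9405)(0.9246)(-0.9261) = -0.93477,
so c = arccos(-0.93477) = 2.77842 rad.
Distance = R·c = 6371 × 2.7784 ≈ 17701 km.

17701 km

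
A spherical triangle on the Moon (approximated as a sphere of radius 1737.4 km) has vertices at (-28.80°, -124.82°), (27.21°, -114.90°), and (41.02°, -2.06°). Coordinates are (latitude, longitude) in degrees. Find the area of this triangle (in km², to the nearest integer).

2838473 km²

Side lengths (central angles): a = 1.5311, b = 2.3103, c = 0.9915 rad; semiperimeter s = 2.4165.
By l'Huilier's theorem, tan(E/4) = √[tan(s/2) tan((s−a)/2) tan((s−b)/2) tan((s−c)/2)], giving spherical excess E = 0.9403 rad.
Area = E·R² = 0.9403 × (1737.4)² ≈ 2838473 km².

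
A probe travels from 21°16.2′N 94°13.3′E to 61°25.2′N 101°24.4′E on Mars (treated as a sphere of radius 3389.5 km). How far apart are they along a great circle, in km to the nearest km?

2394 km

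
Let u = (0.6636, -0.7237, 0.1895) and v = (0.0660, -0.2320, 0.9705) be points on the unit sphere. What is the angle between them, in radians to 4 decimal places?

1.1641 rad

u·v = 0.3956; |u| = 1.0000, |v| = 1.0000.
cos θ = (u·v)/(|u||v|) = 0.3956, so θ = 1.1641 rad.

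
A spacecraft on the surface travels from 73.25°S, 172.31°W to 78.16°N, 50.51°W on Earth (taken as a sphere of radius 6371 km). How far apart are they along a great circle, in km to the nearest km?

18408 km

Let φ₁ = -1.2785 rad, φ₂ = 1.3641 rad, and Δλ = 2.1258 rad.
Haversine: a = sin²(Δφ/2) + cos φ₁ cos φ₂ sin²(Δλ/2) = 0.9390 + (0.2882)(0.2052)(0.7635) = 0.98418.
Central angle c = 2·arcsin(√a) = 2.88936 rad.
Distance = R·c = 6371 × 2.8894 ≈ 18408 km.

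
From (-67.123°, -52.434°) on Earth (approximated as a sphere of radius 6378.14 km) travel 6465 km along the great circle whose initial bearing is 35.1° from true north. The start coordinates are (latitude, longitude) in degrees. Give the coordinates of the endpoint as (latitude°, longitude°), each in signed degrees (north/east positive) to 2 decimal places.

-12.55°, -22.44°

Angular distance δ = d/R = 6465/6378.14 = 1.01362 rad; initial bearing θ = 0.6126 rad.
sin φ₂ = sin φ₁ cos δ + cos φ₁ sin δ cos θ = (-0.9213)(0.5288) + (0.3888)(0.8488)(0.8181) = -0.2172, so φ₂ = -12.55°.
Δλ = atan2(sin θ sin δ cos φ₁, cos δ − sin φ₁ sin φ₂) = atan2(0.1897, 0.3286) = 29.998°.
λ₂ = -52.434° + 29.998° = -22.44°.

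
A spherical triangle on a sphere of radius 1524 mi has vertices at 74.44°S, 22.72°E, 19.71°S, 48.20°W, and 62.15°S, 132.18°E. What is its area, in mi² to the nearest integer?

564838 mi²

Side lengths (central angles): a = 1.7129, b = 0.6266, c = 1.1511 rad; semiperimeter s = 1.7453.
By l'Huilier's theorem, tan(E/4) = √[tan(s/2) tan((s−a)/2) tan((s−b)/2) tan((s−c)/2)], giving spherical excess E = 0.2432 rad.
Area = E·R² = 0.2432 × (1524)² ≈ 564838 mi².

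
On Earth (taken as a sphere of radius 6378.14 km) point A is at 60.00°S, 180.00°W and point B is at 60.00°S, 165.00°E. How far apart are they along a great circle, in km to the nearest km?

833 km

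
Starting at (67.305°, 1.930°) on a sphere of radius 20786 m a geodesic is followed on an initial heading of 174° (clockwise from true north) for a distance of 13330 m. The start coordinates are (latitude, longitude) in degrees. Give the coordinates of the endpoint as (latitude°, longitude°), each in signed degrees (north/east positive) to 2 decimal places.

Angular distance δ = d/R = 13330/20786 = 0.64130 rad; initial bearing θ = 3.0369 rad.
sin φ₂ = sin φ₁ cos δ + cos φ₁ sin δ cos θ = (0.9226)(0.8013) + (0.3858)(0.5982)(-0.9945) = 0.5097, so φ₂ = 30.65°.
Δλ = atan2(sin θ sin δ cos φ₁, cos δ − sin φ₁ sin φ₂) = atan2(0.0241, 0.3311) = 4.168°.
λ₂ = 1.930° + 4.168° = 6.10°.

30.65°, 6.10°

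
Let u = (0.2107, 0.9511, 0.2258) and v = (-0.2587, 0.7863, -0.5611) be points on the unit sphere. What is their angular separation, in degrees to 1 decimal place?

u·v = 0.5666; |u| = 1.0000, |v| = 1.0000.
cos θ = (u·v)/(|u||v|) = 0.5666, so θ = 55.5°.

55.5°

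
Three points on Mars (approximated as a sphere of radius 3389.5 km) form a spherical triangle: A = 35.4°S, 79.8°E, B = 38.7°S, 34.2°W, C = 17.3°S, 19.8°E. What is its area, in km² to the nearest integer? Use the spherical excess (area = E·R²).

5870232 km²

Side lengths (central angles): a = 0.8971, b = 0.9747, c = 1.4672 rad; semiperimeter s = 1.6695.
By l'Huilier's theorem, tan(E/4) = √[tan(s/2) tan((s−a)/2) tan((s−b)/2) tan((s−c)/2)], giving spherical excess E = 0.5110 rad.
Area = E·R² = 0.5110 × (3389.5)² ≈ 5870232 km².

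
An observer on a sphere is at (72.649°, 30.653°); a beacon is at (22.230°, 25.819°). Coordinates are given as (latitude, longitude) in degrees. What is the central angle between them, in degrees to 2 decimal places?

In radians: φ₁ = 1.2680, φ₂ = 0.3880, Δλ = -4.834° = -0.0844 rad.
Haversine: a = sin²(Δφ/2) + cos φ₁ cos φ₂ sin²(Δλ/2) = 0.1814 + (0.2982)(0.9257)(0.0018) = 0.18191.
Central angle c = 2·arcsin(√a) = 0.88125 rad.
So the angular separation is 50.49°.

50.49°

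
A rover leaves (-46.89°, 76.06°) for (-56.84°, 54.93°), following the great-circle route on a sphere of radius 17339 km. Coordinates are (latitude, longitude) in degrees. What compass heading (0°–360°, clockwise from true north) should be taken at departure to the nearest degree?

With φ₁ = -0.8184, φ₂ = -0.9920, Δλ = -0.3688 rad, the forward-azimuth formula gives
θ = atan2( sin Δλ cos φ₂ , cos φ₁ sin φ₂ − sin φ₁ cos φ₂ cos Δλ ) = atan2(-0.1972, -0.1996) = -135.36°.
Adding 360° brings this into [0°, 360°): 225°.

225°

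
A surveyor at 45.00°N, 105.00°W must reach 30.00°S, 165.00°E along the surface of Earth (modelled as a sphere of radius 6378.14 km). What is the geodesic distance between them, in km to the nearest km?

12324 km

In radians: φ₁ = 0.7854, φ₂ = -0.5236, Δλ = -90.000° = -1.5708 rad.
cos c = sin φ₁ sin φ₂ + cos φ₁ cos φ₂ cos Δλ = (0.7071)(-0.5000) + (0.7071)(0.8660)(0.0000) = -0.35355,
so c = arccos(-0.35355) = 1.93216 rad.
Distance = R·c = 6378.14 × 1.9322 ≈ 12324 km.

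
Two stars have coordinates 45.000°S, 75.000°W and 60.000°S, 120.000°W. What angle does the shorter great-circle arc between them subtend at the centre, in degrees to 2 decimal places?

With latitudes φ₁ = -45.000°, φ₂ = -60.000° and longitude difference Δλ = -45.000°:
cos c = sin φ₁ sin φ₂ + cos φ₁ cos φ₂ cos Δλ = (-0.7071)(-0.8660) + (0.7071)(0.5000)(0.7071) = 0.86237,
so c = arccos(0.86237) = 0.53086 rad.
So the angular separation is 30.42°.

30.42°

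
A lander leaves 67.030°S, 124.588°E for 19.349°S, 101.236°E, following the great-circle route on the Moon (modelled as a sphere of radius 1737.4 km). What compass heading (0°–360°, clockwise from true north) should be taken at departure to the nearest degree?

331°

Δλ = -23.352° = -0.4076 rad.
y = sin Δλ · cos φ₂ = (-0.3964)(0.9435) = -0.3740
x = cos φ₁ sin φ₂ − sin φ₁ cos φ₂ cos Δλ = (0.3902)(-0.3313) − (-0.9207)(0.9435)(0.9181) = 0.6682
θ = atan2(y, x) = -29.23°; adding 360° gives 331°.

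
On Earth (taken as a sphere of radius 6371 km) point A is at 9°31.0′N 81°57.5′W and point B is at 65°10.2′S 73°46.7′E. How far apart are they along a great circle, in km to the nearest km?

13548 km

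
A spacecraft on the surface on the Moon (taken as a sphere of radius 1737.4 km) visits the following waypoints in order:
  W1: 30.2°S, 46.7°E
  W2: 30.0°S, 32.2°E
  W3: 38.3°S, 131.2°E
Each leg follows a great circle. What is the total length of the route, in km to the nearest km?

Leg W1→W2: central angle 0.2188 rad, distance 380.2 km.
Leg W2→W3: central angle 1.3658 rad, distance 2372.9 km.
Total: 380.2 + 2372.9 ≈ 2753 km.

2753 km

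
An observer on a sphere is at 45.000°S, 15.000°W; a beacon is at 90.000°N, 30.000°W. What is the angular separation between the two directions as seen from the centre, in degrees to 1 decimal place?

In radians: φ₁ = -0.7854, φ₂ = 1.5708, Δλ = -15.000° = -0.2618 rad.
Haversine: a = sin²(Δφ/2) + cos φ₁ cos φ₂ sin²(Δλ/2) = 0.8536 + (0.7071)(0.0000)(0.0170) = 0.85355.
Central angle c = 2·arcsin(√a) = 2.35619 rad.
So the angular separation is 135.0°.

135.0°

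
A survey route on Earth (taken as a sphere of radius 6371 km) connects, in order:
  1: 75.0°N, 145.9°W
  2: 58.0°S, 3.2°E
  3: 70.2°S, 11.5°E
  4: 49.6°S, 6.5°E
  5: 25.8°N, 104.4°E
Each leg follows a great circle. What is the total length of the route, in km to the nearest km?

34167 km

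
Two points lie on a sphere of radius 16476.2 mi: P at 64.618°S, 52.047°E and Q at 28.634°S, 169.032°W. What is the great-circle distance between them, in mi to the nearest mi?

In radians: φ₁ = -1.1278, φ₂ = -0.4998, Δλ = 138.921° = 2.4246 rad.
Haversine: a = sin²(Δφ/2) + cos φ₁ cos φ₂ sin²(Δλ/2) = 0.0954 + (0.4287)(0.8777)(0.8769) = 0.42532.
Central angle c = 2·arcsin(√a) = 1.42088 rad.
Distance = R·c = 16476.2 × 1.4209 ≈ 23411 mi.

23411 mi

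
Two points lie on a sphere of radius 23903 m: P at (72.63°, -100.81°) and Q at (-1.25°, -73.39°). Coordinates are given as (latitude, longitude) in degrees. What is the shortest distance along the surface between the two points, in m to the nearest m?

31652 m

With latitudes φ₁ = 72.630°, φ₂ = -1.250° and longitude difference Δλ = 27.420°:
cos c = sin φ₁ sin φ₂ + cos φ₁ cos φ₂ cos Δλ = (0.9544)(-0.0218) + (0.2985)(0.9998)(0.8877) = 0.24412,
so c = arccos(0.24412) = 1.32419 rad.
Distance = R·c = 23903 × 1.3242 ≈ 31652 m.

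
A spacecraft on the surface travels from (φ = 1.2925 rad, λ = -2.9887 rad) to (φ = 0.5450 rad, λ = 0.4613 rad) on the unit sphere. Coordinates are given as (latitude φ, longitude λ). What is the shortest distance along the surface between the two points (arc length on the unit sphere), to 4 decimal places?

1.2926

In radians: φ₁ = 1.2925, φ₂ = 0.5450, Δλ = -162.330° = -2.8332 rad.
Haversine: a = sin²(Δφ/2) + cos φ₁ cos φ₂ sin²(Δλ/2) = 0.1333 + (0.2747)(0.8551)(0.9764) = 0.36268.
Central angle c = 2·arcsin(√a) = 1.29258 rad.
On the unit sphere the arc length equals the central angle: 1.2926.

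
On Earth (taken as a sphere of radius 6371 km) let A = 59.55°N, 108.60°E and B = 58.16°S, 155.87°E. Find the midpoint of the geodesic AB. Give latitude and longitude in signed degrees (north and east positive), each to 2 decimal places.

0.76°, 132.74°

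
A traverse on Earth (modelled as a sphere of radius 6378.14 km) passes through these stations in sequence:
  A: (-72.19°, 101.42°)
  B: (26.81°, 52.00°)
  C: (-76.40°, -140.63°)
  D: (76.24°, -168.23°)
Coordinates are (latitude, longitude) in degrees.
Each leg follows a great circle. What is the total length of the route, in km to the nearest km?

Leg A→B: central angle 1.8254 rad, distance 11642.5 km.
Leg B→C: central angle 2.2694 rad, distance 14474.8 km.
Leg C→D: central angle 2.6781 rad, distance 17081.4 km.
Total: 11642.5 + 14474.8 + 17081.4 ≈ 43199 km.

43199 km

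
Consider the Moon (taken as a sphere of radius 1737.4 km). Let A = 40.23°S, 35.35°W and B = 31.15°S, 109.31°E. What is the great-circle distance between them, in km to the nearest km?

With latitudes φ₁ = -40.230°, φ₂ = -31.150° and longitude difference Δλ = 144.660°:
Haversine: a = sin²(Δφ/2) + cos φ₁ cos φ₂ sin²(Δλ/2) = 0.0063 + (0.7635)(0.8558)(0.9079) = 0.59945.
Central angle c = 2·arcsin(√a) = 1.77103 rad.
Distance = R·c = 1737.4 × 1.7710 ≈ 3077 km.

3077 km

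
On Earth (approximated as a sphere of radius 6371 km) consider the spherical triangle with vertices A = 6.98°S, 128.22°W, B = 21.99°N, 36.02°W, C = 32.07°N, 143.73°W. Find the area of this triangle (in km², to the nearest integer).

Side lengths (central angles): a = 1.6110, b = 0.7288, c = 1.6517 rad; semiperimeter s = 1.9958.
By l'Huilier's theorem, tan(E/4) = √[tan(s/2) tan((s−a)/2) tan((s−b)/2) tan((s−c)/2)], giving spherical excess E = 0.7753 rad.
Area = E·R² = 0.7753 × (6371)² ≈ 31470379 km².

31470379 km²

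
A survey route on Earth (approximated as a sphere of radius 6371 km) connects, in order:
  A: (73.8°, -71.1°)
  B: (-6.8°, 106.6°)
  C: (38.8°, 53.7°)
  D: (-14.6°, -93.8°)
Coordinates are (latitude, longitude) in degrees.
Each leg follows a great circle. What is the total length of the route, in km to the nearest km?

Leg A→B: central angle 1.9720 rad, distance 12563.5 km.
Leg B→C: central angle 1.1673 rad, distance 7437.1 km.
Leg C→D: central angle 2.4882 rad, distance 15852.2 km.
Total: 12563.5 + 7437.1 + 15852.2 ≈ 35853 km.

35853 km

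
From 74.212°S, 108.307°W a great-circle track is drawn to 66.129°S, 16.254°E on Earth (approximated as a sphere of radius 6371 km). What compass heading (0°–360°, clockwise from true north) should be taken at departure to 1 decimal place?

144.6°

Δλ = 124.561° = 2.1740 rad.
y = sin Δλ · cos φ₂ = (0.8235)(0.4047) = 0.3333
x = cos φ₁ sin φ₂ − sin φ₁ cos φ₂ cos Δλ = (0.2721)(-0.9145) − (-0.9623)(0.4047)(-0.5673) = -0.4697
θ = atan2(y, x) = 144.64°, so the bearing is 144.6°.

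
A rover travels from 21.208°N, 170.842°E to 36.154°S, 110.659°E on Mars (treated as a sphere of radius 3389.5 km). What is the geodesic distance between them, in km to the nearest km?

Let φ₁ = 0.3701 rad, φ₂ = -0.6310 rad, and Δλ = -1.0504 rad.
cos c = sin φ₁ sin φ₂ + cos φ₁ cos φ₂ cos Δλ = (0.3618)(-0.5900) + (0.9323)(0.8074)(0.4972) = 0.16087,
so c = arccos(0.16087) = 1.40922 rad.
Distance = R·c = 3389.5 × 1.4092 ≈ 4777 km.

4777 km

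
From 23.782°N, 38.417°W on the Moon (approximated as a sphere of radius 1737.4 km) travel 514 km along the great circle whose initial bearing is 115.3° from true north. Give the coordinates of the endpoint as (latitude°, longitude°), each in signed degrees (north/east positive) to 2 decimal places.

Angular distance δ = d/R = 514/1737.4 = 0.29584 rad; initial bearing θ = 2.0124 rad.
sin φ₂ = sin φ₁ cos δ + cos φ₁ sin δ cos θ = (0.4033)(0.9566) + (0.9151)(0.2915)(-0.4274) = 0.2717, so φ₂ = 15.77°.
Δλ = atan2(sin θ sin δ cos φ₁, cos δ − sin φ₁ sin φ₂) = atan2(0.2412, 0.8470) = 15.896°.
λ₂ = -38.417° + 15.896° = -22.52°.

15.77°, -22.52°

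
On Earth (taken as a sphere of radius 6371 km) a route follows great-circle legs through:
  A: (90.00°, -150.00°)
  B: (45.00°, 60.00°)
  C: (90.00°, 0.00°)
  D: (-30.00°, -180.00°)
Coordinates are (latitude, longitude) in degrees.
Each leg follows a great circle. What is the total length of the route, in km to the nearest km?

23351 km

Leg A→B: central angle 0.7854 rad, distance 5003.8 km.
Leg B→C: central angle 0.7854 rad, distance 5003.8 km.
Leg C→D: central angle 2.0944 rad, distance 13343.4 km.
Total: 5003.8 + 5003.8 + 13343.4 ≈ 23351 km.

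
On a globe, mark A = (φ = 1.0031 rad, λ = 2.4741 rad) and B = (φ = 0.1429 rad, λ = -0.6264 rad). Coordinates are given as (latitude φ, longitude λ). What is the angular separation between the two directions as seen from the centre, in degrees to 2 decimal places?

Let φ₁ = 1.0031 rad, φ₂ = 0.1429 rad, and Δλ = -3.1005 rad.
cos c = sin φ₁ sin φ₂ + cos φ₁ cos φ₂ cos Δλ = (0.8431)(0.1424) + (0.5377)(0.9898)(-0.9992) = -0.41169,
so c = arccos(-0.41169) = 1.99510 rad.
So the angular separation is 114.31°.

114.31°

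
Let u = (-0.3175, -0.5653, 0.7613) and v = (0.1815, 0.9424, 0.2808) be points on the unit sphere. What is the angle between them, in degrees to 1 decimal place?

112.1°

u·v = -0.3766; |u| = 1.0000, |v| = 1.0000.
cos θ = (u·v)/(|u||v|) = -0.3766, so θ = 112.1°.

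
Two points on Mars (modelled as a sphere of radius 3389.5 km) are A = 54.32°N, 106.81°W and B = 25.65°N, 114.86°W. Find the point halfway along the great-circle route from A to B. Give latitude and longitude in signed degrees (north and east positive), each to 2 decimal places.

The central angle between A and B is δ = 0.5111 rad.
With f = 0.5, the slerp weights are sin((1−f)δ)/sin δ = 0.5168 and sin(fδ)/sin δ = 0.5168.
Weighted sum of the unit vectors: (0.5168)·(-0.1687,-0.5583,0.8123) + (0.5168)·(-0.3790,-0.8179,0.4329) = (-0.2830, -0.7112, 0.6435).
Converting back: φ = atan2(z, √(x²+y²)) = 40.05°, λ = atan2(y, x) = -111.70°.

40.05°, -111.70°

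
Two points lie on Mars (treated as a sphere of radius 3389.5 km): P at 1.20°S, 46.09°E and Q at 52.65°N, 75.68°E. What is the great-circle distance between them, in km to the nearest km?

3507 km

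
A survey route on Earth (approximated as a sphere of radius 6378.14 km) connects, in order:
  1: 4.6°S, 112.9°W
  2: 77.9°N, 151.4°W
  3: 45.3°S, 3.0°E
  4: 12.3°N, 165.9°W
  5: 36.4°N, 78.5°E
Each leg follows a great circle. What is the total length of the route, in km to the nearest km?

53322 km

Leg 1→2: central angle 1.4856 rad, distance 9475.3 km.
Leg 2→3: central angle 2.5463 rad, distance 16240.6 km.
Leg 3→4: central angle 2.5424 rad, distance 16216.0 km.
Leg 4→5: central angle 1.7858 rad, distance 11390.3 km.
Total: 9475.3 + 16240.6 + 16216.0 + 11390.3 ≈ 53322 km.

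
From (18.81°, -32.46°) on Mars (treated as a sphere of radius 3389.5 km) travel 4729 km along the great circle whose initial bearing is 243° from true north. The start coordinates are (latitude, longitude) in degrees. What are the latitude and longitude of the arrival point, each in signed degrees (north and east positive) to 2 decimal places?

-21.52°, -103.03°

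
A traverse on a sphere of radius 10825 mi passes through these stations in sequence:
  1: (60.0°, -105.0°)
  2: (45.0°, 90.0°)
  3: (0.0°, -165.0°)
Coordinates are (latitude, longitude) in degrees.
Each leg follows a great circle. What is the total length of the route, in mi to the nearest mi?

33031 mi

Leg 1→2: central angle 1.2965 rad, distance 14034.7 mi.
Leg 2→3: central angle 1.7548 rad, distance 18996.2 mi.
Total: 14034.7 + 18996.2 ≈ 33031 mi.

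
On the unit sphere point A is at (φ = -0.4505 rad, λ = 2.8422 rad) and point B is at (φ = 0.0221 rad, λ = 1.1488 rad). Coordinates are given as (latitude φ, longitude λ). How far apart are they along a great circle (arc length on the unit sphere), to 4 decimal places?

1.6908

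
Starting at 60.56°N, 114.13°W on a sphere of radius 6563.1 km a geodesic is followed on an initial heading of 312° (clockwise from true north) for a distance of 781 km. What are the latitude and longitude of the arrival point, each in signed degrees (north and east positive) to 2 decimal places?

64.66°, -126.02°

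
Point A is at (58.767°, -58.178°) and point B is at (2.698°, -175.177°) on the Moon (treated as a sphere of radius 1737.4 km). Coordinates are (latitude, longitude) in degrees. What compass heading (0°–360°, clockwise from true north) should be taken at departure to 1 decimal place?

Δλ = -116.999° = -2.0420 rad.
y = sin Δλ · cos φ₂ = (-0.8910)(0.9989) = -0.8900
x = cos φ₁ sin φ₂ − sin φ₁ cos φ₂ cos Δλ = (0.5185)(0.0471) − (0.8551)(0.9989)(-0.4540) = 0.4122
θ = atan2(y, x) = -65.15°; adding 360° gives 294.8°.

294.8°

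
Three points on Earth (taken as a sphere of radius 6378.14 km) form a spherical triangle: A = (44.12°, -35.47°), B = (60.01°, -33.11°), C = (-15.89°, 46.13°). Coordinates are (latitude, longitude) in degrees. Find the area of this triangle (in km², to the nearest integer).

12491532 km²

Side lengths (central angles): a = 1.7187, b = 1.6607, c = 0.2784 rad; semiperimeter s = 1.8289.
By l'Huilier's theorem, tan(E/4) = √[tan(s/2) tan((s−a)/2) tan((s−b)/2) tan((s−c)/2)], giving spherical excess E = 0.3071 rad.
Area = E·R² = 0.3071 × (6378.14)² ≈ 12491532 km².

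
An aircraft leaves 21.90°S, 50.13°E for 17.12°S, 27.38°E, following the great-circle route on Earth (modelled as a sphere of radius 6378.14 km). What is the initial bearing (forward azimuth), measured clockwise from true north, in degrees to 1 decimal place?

278.6°

Δλ = -22.750° = -0.3971 rad.
y = sin Δλ · cos φ₂ = (-0.3867)(0.9557) = -0.3696
x = cos φ₁ sin φ₂ − sin φ₁ cos φ₂ cos Δλ = (0.9278)(-0.2944) − (-0.3730)(0.9557)(0.9222) = 0.0556
θ = atan2(y, x) = -81.44°; adding 360° gives 278.6°.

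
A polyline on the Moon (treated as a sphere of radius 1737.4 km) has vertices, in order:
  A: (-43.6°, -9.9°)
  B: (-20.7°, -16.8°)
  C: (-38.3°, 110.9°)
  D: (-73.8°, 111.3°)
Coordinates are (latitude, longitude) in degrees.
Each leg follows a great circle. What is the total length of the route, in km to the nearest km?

4925 km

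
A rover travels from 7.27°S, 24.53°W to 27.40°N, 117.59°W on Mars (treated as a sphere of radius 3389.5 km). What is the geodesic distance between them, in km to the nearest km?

5682 km

Let φ₁ = -0.1269 rad, φ₂ = 0.4782 rad, and Δλ = -1.6242 rad.
cos c = sin φ₁ sin φ₂ + cos φ₁ cos φ₂ cos Δλ = (-0.1265)(0.4602) + (0.9920)(0.8878)(-0.0534) = -0.10525,
so c = arccos(-0.10525) = 1.67624 rad.
Distance = R·c = 3389.5 × 1.6762 ≈ 5682 km.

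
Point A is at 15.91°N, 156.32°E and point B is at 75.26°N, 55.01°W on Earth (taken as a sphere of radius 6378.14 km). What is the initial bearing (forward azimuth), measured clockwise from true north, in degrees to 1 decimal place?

With φ₁ = 0.2777, φ₂ = 1.3135, Δλ = 2.5948 rad, the forward-azimuth formula gives
θ = atan2( sin Δλ cos φ₂ , cos φ₁ sin φ₂ − sin φ₁ cos φ₂ cos Δλ ) = atan2(0.1323, 0.9896) = 7.61°.
So the initial bearing is 7.6°.

7.6°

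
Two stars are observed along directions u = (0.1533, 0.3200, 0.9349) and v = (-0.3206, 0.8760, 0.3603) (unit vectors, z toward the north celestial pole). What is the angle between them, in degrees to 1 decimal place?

55.4°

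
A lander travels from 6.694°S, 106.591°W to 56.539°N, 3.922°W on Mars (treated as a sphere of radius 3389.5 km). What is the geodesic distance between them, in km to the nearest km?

6067 km

Let φ₁ = -0.1168 rad, φ₂ = 0.9868 rad, and Δλ = 1.7919 rad.
cos c = sin φ₁ sin φ₂ + cos φ₁ cos φ₂ cos Δλ = (-0.1166)(0.8343) + (0.9932)(0.5514)(-0.2193) = -0.21735,
so c = arccos(-0.21735) = 1.78989 rad.
Distance = R·c = 3389.5 × 1.7899 ≈ 6067 km.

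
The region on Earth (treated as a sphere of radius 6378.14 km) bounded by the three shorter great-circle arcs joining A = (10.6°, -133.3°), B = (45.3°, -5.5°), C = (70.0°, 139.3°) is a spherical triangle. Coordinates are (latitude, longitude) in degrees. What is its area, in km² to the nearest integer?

Side lengths (central angles): a = 1.0800, b = 1.3816, c = 1.8682 rad; semiperimeter s = 2.1649.
By l'Huilier's theorem, tan(E/4) = √[tan(s/2) tan((s−a)/2) tan((s−b)/2) tan((s−c)/2)], giving spherical excess E = 1.0347 rad.
Area = E·R² = 1.0347 × (6378.14)² ≈ 42092587 km².

42092587 km²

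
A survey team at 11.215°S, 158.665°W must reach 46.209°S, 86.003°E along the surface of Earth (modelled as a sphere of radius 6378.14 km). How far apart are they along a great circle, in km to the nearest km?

10979 km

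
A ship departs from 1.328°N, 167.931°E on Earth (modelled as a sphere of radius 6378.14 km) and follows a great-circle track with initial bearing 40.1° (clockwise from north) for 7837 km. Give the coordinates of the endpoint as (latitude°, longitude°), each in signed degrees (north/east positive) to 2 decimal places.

Angular distance δ = d/R = 7837/6378.14 = 1.22873 rad; initial bearing θ = 0.6999 rad.
sin φ₂ = sin φ₁ cos δ + cos φ₁ sin δ cos θ = (0.0232)(0.3354) + (0.9997)(0.9421)(0.7649) = 0.7282, so φ₂ = 46.73°.
Δλ = atan2(sin θ sin δ cos φ₁, cos δ − sin φ₁ sin φ₂) = atan2(0.6066, 0.3186) = 62.295°.
λ₂ = 167.931° + 62.295° = 230.23° → -129.77° after wrapping to (−180°, 180°].

46.73°, -129.77°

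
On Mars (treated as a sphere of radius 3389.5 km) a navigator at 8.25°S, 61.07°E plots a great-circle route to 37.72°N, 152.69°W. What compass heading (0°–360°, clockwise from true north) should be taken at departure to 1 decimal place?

40.7°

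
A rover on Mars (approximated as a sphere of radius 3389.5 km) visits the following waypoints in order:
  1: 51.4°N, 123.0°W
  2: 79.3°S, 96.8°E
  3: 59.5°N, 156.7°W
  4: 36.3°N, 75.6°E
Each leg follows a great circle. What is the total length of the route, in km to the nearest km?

Leg 1→2: central angle 2.6001 rad, distance 8812.9 km.
Leg 2→3: central angle 2.6330 rad, distance 8924.4 km.
Leg 3→4: central angle 1.3078 rad, distance 4432.9 km.
Total: 8812.9 + 8924.4 + 4432.9 ≈ 22170 km.

22170 km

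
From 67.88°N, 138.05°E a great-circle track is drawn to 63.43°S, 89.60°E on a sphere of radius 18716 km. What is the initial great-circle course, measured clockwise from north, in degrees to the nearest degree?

209°

Δλ = -48.450° = -0.8456 rad.
y = sin Δλ · cos φ₂ = (-0.7484)(0.4473) = -0.3347
x = cos φ₁ sin φ₂ − sin φ₁ cos φ₂ cos Δλ = (0.3765)(-0.8944) − (0.9264)(0.4473)(0.6633) = -0.6116
θ = atan2(y, x) = -151.31°; adding 360° gives 209°.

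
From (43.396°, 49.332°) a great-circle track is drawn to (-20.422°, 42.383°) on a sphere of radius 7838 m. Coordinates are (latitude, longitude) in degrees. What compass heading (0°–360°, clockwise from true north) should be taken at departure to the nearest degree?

Δλ = -6.949° = -0.1213 rad.
y = sin Δλ · cos φ₂ = (-0.1210)(0.9371) = -0.1134
x = cos φ₁ sin φ₂ − sin φ₁ cos φ₂ cos Δλ = (0.7266)(-0.3489) − (0.6870)(0.9371)(0.9927) = -0.8927
θ = atan2(y, x) = -172.76°; adding 360° gives 187°.

187°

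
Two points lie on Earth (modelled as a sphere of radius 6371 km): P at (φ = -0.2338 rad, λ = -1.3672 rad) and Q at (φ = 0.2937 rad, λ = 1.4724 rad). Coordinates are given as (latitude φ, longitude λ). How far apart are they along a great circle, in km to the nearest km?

18120 km

Let φ₁ = -0.2338 rad, φ₂ = 0.2937 rad, and Δλ = 2.8396 rad.
Haversine: a = sin²(Δφ/2) + cos φ₁ cos φ₂ sin²(Δλ/2) = 0.0680 + (0.9728)(0.9572)(0.9774) = 0.97803.
Central angle c = 2·arcsin(√a) = 2.84408 rad.
Distance = R·c = 6371 × 2.8441 ≈ 18120 km.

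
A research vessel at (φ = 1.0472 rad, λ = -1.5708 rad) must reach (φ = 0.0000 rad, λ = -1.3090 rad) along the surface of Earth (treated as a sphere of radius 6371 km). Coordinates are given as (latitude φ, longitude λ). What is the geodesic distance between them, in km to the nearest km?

6796 km

In radians: φ₁ = 1.0472, φ₂ = 0.0000, Δλ = 15.000° = 0.2618 rad.
Haversine: a = sin²(Δφ/2) + cos φ₁ cos φ₂ sin²(Δλ/2) = 0.2500 + (0.5000)(1.0000)(0.0170) = 0.25852.
Central angle c = 2·arcsin(√a) = 1.06676 rad.
Distance = R·c = 6371 × 1.0668 ≈ 6796 km.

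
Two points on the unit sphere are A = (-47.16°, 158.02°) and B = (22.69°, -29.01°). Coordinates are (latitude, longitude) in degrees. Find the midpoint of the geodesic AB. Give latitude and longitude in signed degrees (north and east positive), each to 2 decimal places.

-53.05°, -47.58°

The central angle between A and B is δ = 2.7033 rad.
With f = 0.5, the slerp weights are sin((1−f)δ)/sin δ = 2.2998 and sin(fδ)/sin δ = 2.2998.
Weighted sum of the unit vectors: (2.2998)·(-0.6305,0.2545,-0.7333) + (2.2998)·(0.8069,-0.4474,0.3857) = (0.4055, -0.4437, -0.7992).
Converting back: φ = atan2(z, √(x²+y²)) = -53.05°, λ = atan2(y, x) = -47.58°.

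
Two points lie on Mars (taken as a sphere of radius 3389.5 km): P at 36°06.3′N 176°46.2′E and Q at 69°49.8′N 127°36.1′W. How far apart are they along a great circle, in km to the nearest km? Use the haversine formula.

2646 km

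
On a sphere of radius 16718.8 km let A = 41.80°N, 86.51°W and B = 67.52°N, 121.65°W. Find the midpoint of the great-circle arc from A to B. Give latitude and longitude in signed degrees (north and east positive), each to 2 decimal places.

Central angle δ = 0.5568 rad. Interpolating on the sphere with fraction f = 0.5:
P = [sin((1−f)δ)·A + sin(fδ)·B] / sin δ = 0.5200·A + 0.5200·B in Cartesian coordinates,
giving P = (-0.0807, -0.5562, 0.8271), i.e. latitude 55.80°, longitude -98.26°.

55.80°, -98.26°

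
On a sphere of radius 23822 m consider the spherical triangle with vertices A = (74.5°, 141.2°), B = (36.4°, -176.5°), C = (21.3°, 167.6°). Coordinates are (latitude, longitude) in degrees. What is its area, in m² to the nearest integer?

Side lengths (central angles): a = 0.3575, b = 0.9606, c = 0.7511 rad; semiperimeter s = 1.0346.
By l'Huilier's theorem, tan(E/4) = √[tan(s/2) tan((s−a)/2) tan((s−b)/2) tan((s−c)/2)], giving spherical excess E = 0.1301 rad.
Area = E·R² = 0.1301 × (23822)² ≈ 73820882 m².

73820882 m²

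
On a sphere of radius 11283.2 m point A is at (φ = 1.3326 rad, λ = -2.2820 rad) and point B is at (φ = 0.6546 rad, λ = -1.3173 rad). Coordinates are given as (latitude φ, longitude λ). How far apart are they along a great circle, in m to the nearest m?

9002 m

Let φ₁ = 1.3326 rad, φ₂ = 0.6546 rad, and Δλ = 0.9647 rad.
Haversine: a = sin²(Δφ/2) + cos φ₁ cos φ₂ sin²(Δλ/2) = 0.1106 + (0.2360)(0.7933)(0.2152) = 0.15086.
Central angle c = 2·arcsin(√a) = 0.79781 rad.
Distance = R·c = 11283.2 × 0.7978 ≈ 9002 m.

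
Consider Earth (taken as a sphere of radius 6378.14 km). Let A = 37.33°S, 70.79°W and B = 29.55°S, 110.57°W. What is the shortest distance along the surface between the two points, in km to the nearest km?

3766 km

In radians: φ₁ = -0.6515, φ₂ = -0.5157, Δλ = -39.780° = -0.6943 rad.
cos c = sin φ₁ sin φ₂ + cos φ₁ cos φ₂ cos Δλ = (-0.6064)(-0.4932) + (0.7952)(0.8699)(0.7685) = 0.83067,
so c = arccos(0.83067) = 0.59049 rad.
Distance = R·c = 6378.14 × 0.5905 ≈ 3766 km.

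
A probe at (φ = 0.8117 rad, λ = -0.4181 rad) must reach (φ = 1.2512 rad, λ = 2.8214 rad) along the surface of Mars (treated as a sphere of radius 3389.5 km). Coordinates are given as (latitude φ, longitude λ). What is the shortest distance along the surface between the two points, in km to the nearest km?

In radians: φ₁ = 0.8117, φ₂ = 1.2512, Δλ = -174.390° = -3.0437 rad.
cos c = sin φ₁ sin φ₂ + cos φ₁ cos φ₂ cos Δλ = (0.7255)(0.9494) + (0.6883)(0.3142)(-0.9952) = 0.47352,
so c = arccos(0.47352) = 1.07752 rad.
Distance = R·c = 3389.5 × 1.0775 ≈ 3652 km.

3652 km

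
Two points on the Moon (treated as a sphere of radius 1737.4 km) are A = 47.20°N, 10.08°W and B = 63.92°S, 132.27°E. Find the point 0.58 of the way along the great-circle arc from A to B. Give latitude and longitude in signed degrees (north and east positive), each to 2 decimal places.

The central angle between A and B is δ = 2.6804 rad.
With f = 0.58, the slerp weights are sin((1−f)δ)/sin δ = 2.0282 and sin(fδ)/sin δ = 2.2468.
Weighted sum of the unit vectors: (2.0282)·(0.6690,-0.1189,0.7337) + (2.2468)·(-0.2957,0.3253,-0.8982) = (0.6924, 0.4897, -0.5299).
Converting back: φ = atan2(z, √(x²+y²)) = -32.00°, λ = atan2(y, x) = 35.27°.

-32.00°, 35.27°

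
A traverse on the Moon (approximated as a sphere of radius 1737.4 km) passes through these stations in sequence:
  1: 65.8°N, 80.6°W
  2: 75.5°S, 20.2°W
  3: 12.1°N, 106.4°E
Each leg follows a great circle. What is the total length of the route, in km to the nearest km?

Leg 1→2: central angle 2.5542 rad, distance 4437.6 km.
Leg 2→3: central angle 1.9272 rad, distance 3348.3 km.
Total: 4437.6 + 3348.3 ≈ 7786 km.

7786 km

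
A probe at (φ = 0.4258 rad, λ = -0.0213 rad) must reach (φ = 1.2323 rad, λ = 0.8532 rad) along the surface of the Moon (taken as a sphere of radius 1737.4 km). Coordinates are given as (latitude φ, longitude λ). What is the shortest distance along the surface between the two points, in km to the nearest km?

1646 km

With latitudes φ₁ = 24.397°, φ₂ = 70.606° and longitude difference Δλ = 50.105°:
Haversine: a = sin²(Δφ/2) + cos φ₁ cos φ₂ sin²(Δλ/2) = 0.1540 + (0.9107)(0.3321)(0.1793) = 0.20821.
Central angle c = 2·arcsin(√a) = 0.94767 rad.
Distance = R·c = 1737.4 × 0.9477 ≈ 1646 km.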